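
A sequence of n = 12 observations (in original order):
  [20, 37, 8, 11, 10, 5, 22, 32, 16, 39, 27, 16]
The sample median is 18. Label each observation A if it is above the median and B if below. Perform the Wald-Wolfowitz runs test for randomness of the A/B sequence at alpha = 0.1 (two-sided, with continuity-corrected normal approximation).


Step 1: Compute median = 18; label A = above, B = below.
Labels in order: AABBBBAABAAB  (n_A = 6, n_B = 6)
Step 2: Count runs R = 6.
Step 3: Under H0 (random ordering), E[R] = 2*n_A*n_B/(n_A+n_B) + 1 = 2*6*6/12 + 1 = 7.0000.
        Var[R] = 2*n_A*n_B*(2*n_A*n_B - n_A - n_B) / ((n_A+n_B)^2 * (n_A+n_B-1)) = 4320/1584 = 2.7273.
        SD[R] = 1.6514.
Step 4: Continuity-corrected z = (R + 0.5 - E[R]) / SD[R] = (6 + 0.5 - 7.0000) / 1.6514 = -0.3028.
Step 5: Two-sided p-value via normal approximation = 2*(1 - Phi(|z|)) = 0.762069.
Step 6: alpha = 0.1. fail to reject H0.

R = 6, z = -0.3028, p = 0.762069, fail to reject H0.


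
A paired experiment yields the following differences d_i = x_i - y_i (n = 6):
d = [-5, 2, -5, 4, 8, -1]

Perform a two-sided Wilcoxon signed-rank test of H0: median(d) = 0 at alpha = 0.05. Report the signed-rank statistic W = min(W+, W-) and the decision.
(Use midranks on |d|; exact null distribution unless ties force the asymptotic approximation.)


Step 1: Drop any zero differences (none here) and take |d_i|.
|d| = [5, 2, 5, 4, 8, 1]
Step 2: Midrank |d_i| (ties get averaged ranks).
ranks: |5|->4.5, |2|->2, |5|->4.5, |4|->3, |8|->6, |1|->1
Step 3: Attach original signs; sum ranks with positive sign and with negative sign.
W+ = 2 + 3 + 6 = 11
W- = 4.5 + 4.5 + 1 = 10
(Check: W+ + W- = 21 should equal n(n+1)/2 = 21.)
Step 4: Test statistic W = min(W+, W-) = 10.
Step 5: Ties in |d|, so use the tie-corrected normal approximation.
        E[W] = n(n+1)/4 = 6*7/4 = 10.5.
        Tie groups: |d|=5 (t=2); sum(t^3 - t) = 6.
        Var[W] = n(n+1)(2n+1)/24 - sum(t^3-t)/48 = 546/24 - 6/48 = 22.625.
        z = (W - E[W]) / sqrt(Var[W]) = (10 - 10.5) / 4.7566 = -0.1051.
        Two-sided p = 2*Phi(z) = 0.916282.
Step 6: alpha = 0.05. fail to reject H0.

W+ = 11, W- = 10, W = min = 10, p = 0.916282, fail to reject H0.


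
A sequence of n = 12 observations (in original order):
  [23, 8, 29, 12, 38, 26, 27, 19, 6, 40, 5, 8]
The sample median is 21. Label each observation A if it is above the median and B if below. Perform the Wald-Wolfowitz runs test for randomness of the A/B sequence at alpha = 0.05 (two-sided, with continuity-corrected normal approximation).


Step 1: Compute median = 21; label A = above, B = below.
Labels in order: ABABAAABBABB  (n_A = 6, n_B = 6)
Step 2: Count runs R = 8.
Step 3: Under H0 (random ordering), E[R] = 2*n_A*n_B/(n_A+n_B) + 1 = 2*6*6/12 + 1 = 7.0000.
        Var[R] = 2*n_A*n_B*(2*n_A*n_B - n_A - n_B) / ((n_A+n_B)^2 * (n_A+n_B-1)) = 4320/1584 = 2.7273.
        SD[R] = 1.6514.
Step 4: Continuity-corrected z = (R - 0.5 - E[R]) / SD[R] = (8 - 0.5 - 7.0000) / 1.6514 = 0.3028.
Step 5: Two-sided p-value via normal approximation = 2*(1 - Phi(|z|)) = 0.762069.
Step 6: alpha = 0.05. fail to reject H0.

R = 8, z = 0.3028, p = 0.762069, fail to reject H0.


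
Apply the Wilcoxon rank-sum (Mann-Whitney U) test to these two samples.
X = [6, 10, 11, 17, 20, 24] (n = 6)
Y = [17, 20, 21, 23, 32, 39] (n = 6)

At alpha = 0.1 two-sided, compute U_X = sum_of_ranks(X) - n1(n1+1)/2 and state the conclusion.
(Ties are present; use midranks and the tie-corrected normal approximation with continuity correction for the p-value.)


Step 1: Combine and sort all 12 observations; assign midranks.
sorted (value, group): (6,X), (10,X), (11,X), (17,X), (17,Y), (20,X), (20,Y), (21,Y), (23,Y), (24,X), (32,Y), (39,Y)
ranks: 6->1, 10->2, 11->3, 17->4.5, 17->4.5, 20->6.5, 20->6.5, 21->8, 23->9, 24->10, 32->11, 39->12
Step 2: Rank sum for X: R1 = 1 + 2 + 3 + 4.5 + 6.5 + 10 = 27.
Step 3: U_X = R1 - n1(n1+1)/2 = 27 - 6*7/2 = 27 - 21 = 6.
       U_Y = n1*n2 - U_X = 36 - 6 = 30.
Step 4: Ties are present, so use the tie-corrected normal approximation (with continuity correction) for the p-value.
Step 5: p-value = 0.064610; compare to alpha = 0.1. reject H0.

U_X = 6, p = 0.064610, reject H0 at alpha = 0.1.


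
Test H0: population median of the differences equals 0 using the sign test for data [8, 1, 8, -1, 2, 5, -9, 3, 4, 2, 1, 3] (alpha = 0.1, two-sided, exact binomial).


Step 1: Discard zero differences. Original n = 12; n_eff = number of nonzero differences = 12.
Nonzero differences (with sign): +8, +1, +8, -1, +2, +5, -9, +3, +4, +2, +1, +3
Step 2: Count signs: positive = 10, negative = 2.
Step 3: Under H0: P(positive) = 0.5, so the number of positives S ~ Bin(12, 0.5).
Step 4: Two-sided exact p-value = sum of Bin(12,0.5) probabilities at or below the observed probability = 0.038574.
Step 5: alpha = 0.1. reject H0.

n_eff = 12, pos = 10, neg = 2, p = 0.038574, reject H0.


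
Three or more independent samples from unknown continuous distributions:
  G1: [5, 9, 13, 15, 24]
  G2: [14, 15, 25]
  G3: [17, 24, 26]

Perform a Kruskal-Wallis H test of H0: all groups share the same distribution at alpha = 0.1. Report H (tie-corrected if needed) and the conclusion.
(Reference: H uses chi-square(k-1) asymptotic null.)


Step 1: Combine all N = 11 observations and assign midranks.
sorted (value, group, rank): (5,G1,1), (9,G1,2), (13,G1,3), (14,G2,4), (15,G1,5.5), (15,G2,5.5), (17,G3,7), (24,G1,8.5), (24,G3,8.5), (25,G2,10), (26,G3,11)
Step 2: Sum ranks within each group.
R_1 = 20 (n_1 = 5)
R_2 = 19.5 (n_2 = 3)
R_3 = 26.5 (n_3 = 3)
Step 3: H = 12/(N(N+1)) * sum(R_i^2/n_i) - 3(N+1)
     = 12/(11*12) * (20^2/5 + 19.5^2/3 + 26.5^2/3) - 3*12
     = 0.090909 * 440.833 - 36
     = 4.075758.
Step 4: Ties present; correction factor C = 1 - 12/(11^3 - 11) = 0.990909. Corrected H = 4.075758 / 0.990909 = 4.113150.
Step 5: Under H0, H ~ chi^2(2); p-value = 0.127891.
Step 6: alpha = 0.1. fail to reject H0.

H = 4.1131, df = 2, p = 0.127891, fail to reject H0.


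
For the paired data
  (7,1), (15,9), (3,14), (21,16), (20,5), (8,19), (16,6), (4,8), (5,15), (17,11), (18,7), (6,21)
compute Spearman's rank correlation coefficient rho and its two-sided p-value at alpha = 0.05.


Step 1: Rank x and y separately (midranks; no ties here).
rank(x): 7->5, 15->7, 3->1, 21->12, 20->11, 8->6, 16->8, 4->2, 5->3, 17->9, 18->10, 6->4
rank(y): 1->1, 9->6, 14->8, 16->10, 5->2, 19->11, 6->3, 8->5, 15->9, 11->7, 7->4, 21->12
Step 2: d_i = R_x(i) - R_y(i); compute d_i^2.
  (5-1)^2=16, (7-6)^2=1, (1-8)^2=49, (12-10)^2=4, (11-2)^2=81, (6-11)^2=25, (8-3)^2=25, (2-5)^2=9, (3-9)^2=36, (9-7)^2=4, (10-4)^2=36, (4-12)^2=64
sum(d^2) = 350.
Step 3: rho = 1 - 6*350 / (12*(12^2 - 1)) = 1 - 2100/1716 = -0.223776.
Step 4: Under H0, t = rho * sqrt((n-2)/(1-rho^2)) = -0.7261 ~ t(10).
Step 5: Two-sided p-value from the t-distribution with 10 df = 0.484452.
Step 6: alpha = 0.05. fail to reject H0.

rho = -0.2238, p = 0.484452, fail to reject H0 at alpha = 0.05.


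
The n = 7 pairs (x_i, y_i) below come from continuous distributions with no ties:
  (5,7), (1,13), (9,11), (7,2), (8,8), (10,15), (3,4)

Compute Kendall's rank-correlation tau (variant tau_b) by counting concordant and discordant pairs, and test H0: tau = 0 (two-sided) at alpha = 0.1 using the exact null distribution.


Step 1: Enumerate the 21 unordered pairs (i,j) with i<j and classify each by sign(x_j-x_i) * sign(y_j-y_i).
  (1,2):dx=-4,dy=+6->D; (1,3):dx=+4,dy=+4->C; (1,4):dx=+2,dy=-5->D; (1,5):dx=+3,dy=+1->C
  (1,6):dx=+5,dy=+8->C; (1,7):dx=-2,dy=-3->C; (2,3):dx=+8,dy=-2->D; (2,4):dx=+6,dy=-11->D
  (2,5):dx=+7,dy=-5->D; (2,6):dx=+9,dy=+2->C; (2,7):dx=+2,dy=-9->D; (3,4):dx=-2,dy=-9->C
  (3,5):dx=-1,dy=-3->C; (3,6):dx=+1,dy=+4->C; (3,7):dx=-6,dy=-7->C; (4,5):dx=+1,dy=+6->C
  (4,6):dx=+3,dy=+13->C; (4,7):dx=-4,dy=+2->D; (5,6):dx=+2,dy=+7->C; (5,7):dx=-5,dy=-4->C
  (6,7):dx=-7,dy=-11->C
Step 2: C = 14, D = 7, total pairs = 21.
Step 3: tau = (C - D)/(n(n-1)/2) = (14 - 7)/21 = 0.333333.
Step 4: Exact two-sided p-value (enumerate n! = 5040 permutations of y under H0): p = 0.381349.
Step 5: alpha = 0.1. fail to reject H0.

tau_b = 0.3333 (C=14, D=7), p = 0.381349, fail to reject H0.


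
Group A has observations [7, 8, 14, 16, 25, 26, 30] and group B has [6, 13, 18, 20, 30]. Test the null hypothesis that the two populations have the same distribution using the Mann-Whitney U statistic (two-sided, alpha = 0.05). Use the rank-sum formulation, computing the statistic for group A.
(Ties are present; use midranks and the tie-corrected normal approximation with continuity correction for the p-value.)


Step 1: Combine and sort all 12 observations; assign midranks.
sorted (value, group): (6,Y), (7,X), (8,X), (13,Y), (14,X), (16,X), (18,Y), (20,Y), (25,X), (26,X), (30,X), (30,Y)
ranks: 6->1, 7->2, 8->3, 13->4, 14->5, 16->6, 18->7, 20->8, 25->9, 26->10, 30->11.5, 30->11.5
Step 2: Rank sum for X: R1 = 2 + 3 + 5 + 6 + 9 + 10 + 11.5 = 46.5.
Step 3: U_X = R1 - n1(n1+1)/2 = 46.5 - 7*8/2 = 46.5 - 28 = 18.5.
       U_Y = n1*n2 - U_X = 35 - 18.5 = 16.5.
Step 4: Ties are present, so use the tie-corrected normal approximation (with continuity correction) for the p-value.
Step 5: p-value = 0.935170; compare to alpha = 0.05. fail to reject H0.

U_X = 18.5, p = 0.935170, fail to reject H0 at alpha = 0.05.


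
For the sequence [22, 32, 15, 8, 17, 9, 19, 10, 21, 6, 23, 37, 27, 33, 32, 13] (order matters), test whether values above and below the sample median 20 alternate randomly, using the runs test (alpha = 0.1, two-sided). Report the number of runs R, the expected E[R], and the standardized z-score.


Step 1: Compute median = 20; label A = above, B = below.
Labels in order: AABBBBBBABAAAAAB  (n_A = 8, n_B = 8)
Step 2: Count runs R = 6.
Step 3: Under H0 (random ordering), E[R] = 2*n_A*n_B/(n_A+n_B) + 1 = 2*8*8/16 + 1 = 9.0000.
        Var[R] = 2*n_A*n_B*(2*n_A*n_B - n_A - n_B) / ((n_A+n_B)^2 * (n_A+n_B-1)) = 14336/3840 = 3.7333.
        SD[R] = 1.9322.
Step 4: Continuity-corrected z = (R + 0.5 - E[R]) / SD[R] = (6 + 0.5 - 9.0000) / 1.9322 = -1.2939.
Step 5: Two-sided p-value via normal approximation = 2*(1 - Phi(|z|)) = 0.195709.
Step 6: alpha = 0.1. fail to reject H0.

R = 6, z = -1.2939, p = 0.195709, fail to reject H0.


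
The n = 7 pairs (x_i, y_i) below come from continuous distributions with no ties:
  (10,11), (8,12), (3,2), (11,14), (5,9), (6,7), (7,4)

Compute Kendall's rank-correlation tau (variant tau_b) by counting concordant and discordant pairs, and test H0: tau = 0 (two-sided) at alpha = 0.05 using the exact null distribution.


Step 1: Enumerate the 21 unordered pairs (i,j) with i<j and classify each by sign(x_j-x_i) * sign(y_j-y_i).
  (1,2):dx=-2,dy=+1->D; (1,3):dx=-7,dy=-9->C; (1,4):dx=+1,dy=+3->C; (1,5):dx=-5,dy=-2->C
  (1,6):dx=-4,dy=-4->C; (1,7):dx=-3,dy=-7->C; (2,3):dx=-5,dy=-10->C; (2,4):dx=+3,dy=+2->C
  (2,5):dx=-3,dy=-3->C; (2,6):dx=-2,dy=-5->C; (2,7):dx=-1,dy=-8->C; (3,4):dx=+8,dy=+12->C
  (3,5):dx=+2,dy=+7->C; (3,6):dx=+3,dy=+5->C; (3,7):dx=+4,dy=+2->C; (4,5):dx=-6,dy=-5->C
  (4,6):dx=-5,dy=-7->C; (4,7):dx=-4,dy=-10->C; (5,6):dx=+1,dy=-2->D; (5,7):dx=+2,dy=-5->D
  (6,7):dx=+1,dy=-3->D
Step 2: C = 17, D = 4, total pairs = 21.
Step 3: tau = (C - D)/(n(n-1)/2) = (17 - 4)/21 = 0.619048.
Step 4: Exact two-sided p-value (enumerate n! = 5040 permutations of y under H0): p = 0.069048.
Step 5: alpha = 0.05. fail to reject H0.

tau_b = 0.6190 (C=17, D=4), p = 0.069048, fail to reject H0.


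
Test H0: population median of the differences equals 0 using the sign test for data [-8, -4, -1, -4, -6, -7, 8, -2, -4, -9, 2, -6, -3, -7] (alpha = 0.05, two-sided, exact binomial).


Step 1: Discard zero differences. Original n = 14; n_eff = number of nonzero differences = 14.
Nonzero differences (with sign): -8, -4, -1, -4, -6, -7, +8, -2, -4, -9, +2, -6, -3, -7
Step 2: Count signs: positive = 2, negative = 12.
Step 3: Under H0: P(positive) = 0.5, so the number of positives S ~ Bin(14, 0.5).
Step 4: Two-sided exact p-value = sum of Bin(14,0.5) probabilities at or below the observed probability = 0.012939.
Step 5: alpha = 0.05. reject H0.

n_eff = 14, pos = 2, neg = 12, p = 0.012939, reject H0.


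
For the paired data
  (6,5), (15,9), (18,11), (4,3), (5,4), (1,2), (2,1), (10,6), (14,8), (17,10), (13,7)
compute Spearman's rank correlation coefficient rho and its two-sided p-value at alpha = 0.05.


Step 1: Rank x and y separately (midranks; no ties here).
rank(x): 6->5, 15->9, 18->11, 4->3, 5->4, 1->1, 2->2, 10->6, 14->8, 17->10, 13->7
rank(y): 5->5, 9->9, 11->11, 3->3, 4->4, 2->2, 1->1, 6->6, 8->8, 10->10, 7->7
Step 2: d_i = R_x(i) - R_y(i); compute d_i^2.
  (5-5)^2=0, (9-9)^2=0, (11-11)^2=0, (3-3)^2=0, (4-4)^2=0, (1-2)^2=1, (2-1)^2=1, (6-6)^2=0, (8-8)^2=0, (10-10)^2=0, (7-7)^2=0
sum(d^2) = 2.
Step 3: rho = 1 - 6*2 / (11*(11^2 - 1)) = 1 - 12/1320 = 0.990909.
Step 4: Under H0, t = rho * sqrt((n-2)/(1-rho^2)) = 22.0966 ~ t(9).
Step 5: Two-sided p-value from the t-distribution with 9 df = 0.000000.
Step 6: alpha = 0.05. reject H0.

rho = 0.9909, p = 0.000000, reject H0 at alpha = 0.05.


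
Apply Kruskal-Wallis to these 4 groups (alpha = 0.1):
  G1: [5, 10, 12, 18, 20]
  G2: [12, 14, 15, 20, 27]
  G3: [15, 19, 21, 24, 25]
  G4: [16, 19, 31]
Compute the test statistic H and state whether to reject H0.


Step 1: Combine all N = 18 observations and assign midranks.
sorted (value, group, rank): (5,G1,1), (10,G1,2), (12,G1,3.5), (12,G2,3.5), (14,G2,5), (15,G2,6.5), (15,G3,6.5), (16,G4,8), (18,G1,9), (19,G3,10.5), (19,G4,10.5), (20,G1,12.5), (20,G2,12.5), (21,G3,14), (24,G3,15), (25,G3,16), (27,G2,17), (31,G4,18)
Step 2: Sum ranks within each group.
R_1 = 28 (n_1 = 5)
R_2 = 44.5 (n_2 = 5)
R_3 = 62 (n_3 = 5)
R_4 = 36.5 (n_4 = 3)
Step 3: H = 12/(N(N+1)) * sum(R_i^2/n_i) - 3(N+1)
     = 12/(18*19) * (28^2/5 + 44.5^2/5 + 62^2/5 + 36.5^2/3) - 3*19
     = 0.035088 * 1765.73 - 57
     = 4.955556.
Step 4: Ties present; correction factor C = 1 - 24/(18^3 - 18) = 0.995872. Corrected H = 4.955556 / 0.995872 = 4.976097.
Step 5: Under H0, H ~ chi^2(3); p-value = 0.173556.
Step 6: alpha = 0.1. fail to reject H0.

H = 4.9761, df = 3, p = 0.173556, fail to reject H0.


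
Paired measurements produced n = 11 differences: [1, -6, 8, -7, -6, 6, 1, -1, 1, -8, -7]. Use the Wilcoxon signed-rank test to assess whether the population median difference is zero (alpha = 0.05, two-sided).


Step 1: Drop any zero differences (none here) and take |d_i|.
|d| = [1, 6, 8, 7, 6, 6, 1, 1, 1, 8, 7]
Step 2: Midrank |d_i| (ties get averaged ranks).
ranks: |1|->2.5, |6|->6, |8|->10.5, |7|->8.5, |6|->6, |6|->6, |1|->2.5, |1|->2.5, |1|->2.5, |8|->10.5, |7|->8.5
Step 3: Attach original signs; sum ranks with positive sign and with negative sign.
W+ = 2.5 + 10.5 + 6 + 2.5 + 2.5 = 24
W- = 6 + 8.5 + 6 + 2.5 + 10.5 + 8.5 = 42
(Check: W+ + W- = 66 should equal n(n+1)/2 = 66.)
Step 4: Test statistic W = min(W+, W-) = 24.
Step 5: Ties in |d|, so use the tie-corrected normal approximation.
        E[W] = n(n+1)/4 = 11*12/4 = 33.
        Tie groups: |d|=1 (t=4), |d|=6 (t=3), |d|=7 (t=2), |d|=8 (t=2); sum(t^3 - t) = 96.
        Var[W] = n(n+1)(2n+1)/24 - sum(t^3-t)/48 = 3036/24 - 96/48 = 124.5.
        z = (W - E[W]) / sqrt(Var[W]) = (24 - 33) / 11.1580 = -0.8066.
        Two-sided p = 2*Phi(z) = 0.419897.
Step 6: alpha = 0.05. fail to reject H0.

W+ = 24, W- = 42, W = min = 24, p = 0.419897, fail to reject H0.


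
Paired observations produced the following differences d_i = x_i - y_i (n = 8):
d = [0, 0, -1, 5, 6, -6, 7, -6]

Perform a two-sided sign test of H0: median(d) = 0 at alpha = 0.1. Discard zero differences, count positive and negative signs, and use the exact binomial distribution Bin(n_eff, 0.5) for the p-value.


Step 1: Discard zero differences. Original n = 8; n_eff = number of nonzero differences = 6.
Nonzero differences (with sign): -1, +5, +6, -6, +7, -6
Step 2: Count signs: positive = 3, negative = 3.
Step 3: Under H0: P(positive) = 0.5, so the number of positives S ~ Bin(6, 0.5).
Step 4: Two-sided exact p-value = sum of Bin(6,0.5) probabilities at or below the observed probability = 1.000000.
Step 5: alpha = 0.1. fail to reject H0.

n_eff = 6, pos = 3, neg = 3, p = 1.000000, fail to reject H0.


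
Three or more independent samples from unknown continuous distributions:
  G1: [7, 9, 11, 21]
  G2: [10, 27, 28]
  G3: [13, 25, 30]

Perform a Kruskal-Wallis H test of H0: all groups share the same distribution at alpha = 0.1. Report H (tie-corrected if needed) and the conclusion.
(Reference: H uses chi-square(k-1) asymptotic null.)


Step 1: Combine all N = 10 observations and assign midranks.
sorted (value, group, rank): (7,G1,1), (9,G1,2), (10,G2,3), (11,G1,4), (13,G3,5), (21,G1,6), (25,G3,7), (27,G2,8), (28,G2,9), (30,G3,10)
Step 2: Sum ranks within each group.
R_1 = 13 (n_1 = 4)
R_2 = 20 (n_2 = 3)
R_3 = 22 (n_3 = 3)
Step 3: H = 12/(N(N+1)) * sum(R_i^2/n_i) - 3(N+1)
     = 12/(10*11) * (13^2/4 + 20^2/3 + 22^2/3) - 3*11
     = 0.109091 * 336.917 - 33
     = 3.754545.
Step 4: No ties, so H is used without correction.
Step 5: Under H0, H ~ chi^2(2); p-value = 0.153007.
Step 6: alpha = 0.1. fail to reject H0.

H = 3.7545, df = 2, p = 0.153007, fail to reject H0.


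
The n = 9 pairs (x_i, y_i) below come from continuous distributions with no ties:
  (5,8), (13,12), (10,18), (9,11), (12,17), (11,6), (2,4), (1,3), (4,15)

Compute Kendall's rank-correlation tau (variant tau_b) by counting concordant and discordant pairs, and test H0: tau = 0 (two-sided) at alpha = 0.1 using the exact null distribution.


Step 1: Enumerate the 36 unordered pairs (i,j) with i<j and classify each by sign(x_j-x_i) * sign(y_j-y_i).
  (1,2):dx=+8,dy=+4->C; (1,3):dx=+5,dy=+10->C; (1,4):dx=+4,dy=+3->C; (1,5):dx=+7,dy=+9->C
  (1,6):dx=+6,dy=-2->D; (1,7):dx=-3,dy=-4->C; (1,8):dx=-4,dy=-5->C; (1,9):dx=-1,dy=+7->D
  (2,3):dx=-3,dy=+6->D; (2,4):dx=-4,dy=-1->C; (2,5):dx=-1,dy=+5->D; (2,6):dx=-2,dy=-6->C
  (2,7):dx=-11,dy=-8->C; (2,8):dx=-12,dy=-9->C; (2,9):dx=-9,dy=+3->D; (3,4):dx=-1,dy=-7->C
  (3,5):dx=+2,dy=-1->D; (3,6):dx=+1,dy=-12->D; (3,7):dx=-8,dy=-14->C; (3,8):dx=-9,dy=-15->C
  (3,9):dx=-6,dy=-3->C; (4,5):dx=+3,dy=+6->C; (4,6):dx=+2,dy=-5->D; (4,7):dx=-7,dy=-7->C
  (4,8):dx=-8,dy=-8->C; (4,9):dx=-5,dy=+4->D; (5,6):dx=-1,dy=-11->C; (5,7):dx=-10,dy=-13->C
  (5,8):dx=-11,dy=-14->C; (5,9):dx=-8,dy=-2->C; (6,7):dx=-9,dy=-2->C; (6,8):dx=-10,dy=-3->C
  (6,9):dx=-7,dy=+9->D; (7,8):dx=-1,dy=-1->C; (7,9):dx=+2,dy=+11->C; (8,9):dx=+3,dy=+12->C
Step 2: C = 26, D = 10, total pairs = 36.
Step 3: tau = (C - D)/(n(n-1)/2) = (26 - 10)/36 = 0.444444.
Step 4: Exact two-sided p-value (enumerate n! = 362880 permutations of y under H0): p = 0.119439.
Step 5: alpha = 0.1. fail to reject H0.

tau_b = 0.4444 (C=26, D=10), p = 0.119439, fail to reject H0.


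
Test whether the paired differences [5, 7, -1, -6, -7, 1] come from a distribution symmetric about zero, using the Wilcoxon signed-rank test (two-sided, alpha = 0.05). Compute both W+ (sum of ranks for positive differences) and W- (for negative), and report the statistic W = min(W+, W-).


Step 1: Drop any zero differences (none here) and take |d_i|.
|d| = [5, 7, 1, 6, 7, 1]
Step 2: Midrank |d_i| (ties get averaged ranks).
ranks: |5|->3, |7|->5.5, |1|->1.5, |6|->4, |7|->5.5, |1|->1.5
Step 3: Attach original signs; sum ranks with positive sign and with negative sign.
W+ = 3 + 5.5 + 1.5 = 10
W- = 1.5 + 4 + 5.5 = 11
(Check: W+ + W- = 21 should equal n(n+1)/2 = 21.)
Step 4: Test statistic W = min(W+, W-) = 10.
Step 5: Ties in |d|, so use the tie-corrected normal approximation.
        E[W] = n(n+1)/4 = 6*7/4 = 10.5.
        Tie groups: |d|=1 (t=2), |d|=7 (t=2); sum(t^3 - t) = 12.
        Var[W] = n(n+1)(2n+1)/24 - sum(t^3-t)/48 = 546/24 - 12/48 = 22.5.
        z = (W - E[W]) / sqrt(Var[W]) = (10 - 10.5) / 4.7434 = -0.1054.
        Two-sided p = 2*Phi(z) = 0.916051.
Step 6: alpha = 0.05. fail to reject H0.

W+ = 10, W- = 11, W = min = 10, p = 0.916051, fail to reject H0.


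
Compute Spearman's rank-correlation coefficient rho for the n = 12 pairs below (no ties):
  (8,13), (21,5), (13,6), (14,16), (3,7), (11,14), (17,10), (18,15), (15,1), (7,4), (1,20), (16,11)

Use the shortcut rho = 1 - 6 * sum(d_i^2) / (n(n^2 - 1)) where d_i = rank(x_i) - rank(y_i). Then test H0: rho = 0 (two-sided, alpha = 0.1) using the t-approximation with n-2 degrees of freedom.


Step 1: Rank x and y separately (midranks; no ties here).
rank(x): 8->4, 21->12, 13->6, 14->7, 3->2, 11->5, 17->10, 18->11, 15->8, 7->3, 1->1, 16->9
rank(y): 13->8, 5->3, 6->4, 16->11, 7->5, 14->9, 10->6, 15->10, 1->1, 4->2, 20->12, 11->7
Step 2: d_i = R_x(i) - R_y(i); compute d_i^2.
  (4-8)^2=16, (12-3)^2=81, (6-4)^2=4, (7-11)^2=16, (2-5)^2=9, (5-9)^2=16, (10-6)^2=16, (11-10)^2=1, (8-1)^2=49, (3-2)^2=1, (1-12)^2=121, (9-7)^2=4
sum(d^2) = 334.
Step 3: rho = 1 - 6*334 / (12*(12^2 - 1)) = 1 - 2004/1716 = -0.167832.
Step 4: Under H0, t = rho * sqrt((n-2)/(1-rho^2)) = -0.5384 ~ t(10).
Step 5: Two-sided p-value from the t-distribution with 10 df = 0.602099.
Step 6: alpha = 0.1. fail to reject H0.

rho = -0.1678, p = 0.602099, fail to reject H0 at alpha = 0.1.


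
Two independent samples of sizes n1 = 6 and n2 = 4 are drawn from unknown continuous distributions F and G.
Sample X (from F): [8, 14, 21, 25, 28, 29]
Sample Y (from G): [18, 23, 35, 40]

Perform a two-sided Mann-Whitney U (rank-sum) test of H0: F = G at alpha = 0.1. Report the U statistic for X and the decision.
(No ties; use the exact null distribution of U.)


Step 1: Combine and sort all 10 observations; assign midranks.
sorted (value, group): (8,X), (14,X), (18,Y), (21,X), (23,Y), (25,X), (28,X), (29,X), (35,Y), (40,Y)
ranks: 8->1, 14->2, 18->3, 21->4, 23->5, 25->6, 28->7, 29->8, 35->9, 40->10
Step 2: Rank sum for X: R1 = 1 + 2 + 4 + 6 + 7 + 8 = 28.
Step 3: U_X = R1 - n1(n1+1)/2 = 28 - 6*7/2 = 28 - 21 = 7.
       U_Y = n1*n2 - U_X = 24 - 7 = 17.
Step 4: No ties, so the exact null distribution of U (based on enumerating the C(10,6) = 210 equally likely rank assignments) gives the two-sided p-value.
Step 5: p-value = 0.352381; compare to alpha = 0.1. fail to reject H0.

U_X = 7, p = 0.352381, fail to reject H0 at alpha = 0.1.


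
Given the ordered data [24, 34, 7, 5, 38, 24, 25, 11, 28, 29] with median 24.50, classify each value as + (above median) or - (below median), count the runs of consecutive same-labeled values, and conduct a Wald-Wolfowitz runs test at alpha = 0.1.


Step 1: Compute median = 24.50; label A = above, B = below.
Labels in order: BABBABABAA  (n_A = 5, n_B = 5)
Step 2: Count runs R = 8.
Step 3: Under H0 (random ordering), E[R] = 2*n_A*n_B/(n_A+n_B) + 1 = 2*5*5/10 + 1 = 6.0000.
        Var[R] = 2*n_A*n_B*(2*n_A*n_B - n_A - n_B) / ((n_A+n_B)^2 * (n_A+n_B-1)) = 2000/900 = 2.2222.
        SD[R] = 1.4907.
Step 4: Continuity-corrected z = (R - 0.5 - E[R]) / SD[R] = (8 - 0.5 - 6.0000) / 1.4907 = 1.0062.
Step 5: Two-sided p-value via normal approximation = 2*(1 - Phi(|z|)) = 0.314305.
Step 6: alpha = 0.1. fail to reject H0.

R = 8, z = 1.0062, p = 0.314305, fail to reject H0.


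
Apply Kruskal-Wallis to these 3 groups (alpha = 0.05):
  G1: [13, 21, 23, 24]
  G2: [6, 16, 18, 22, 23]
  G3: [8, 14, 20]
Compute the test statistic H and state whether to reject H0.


Step 1: Combine all N = 12 observations and assign midranks.
sorted (value, group, rank): (6,G2,1), (8,G3,2), (13,G1,3), (14,G3,4), (16,G2,5), (18,G2,6), (20,G3,7), (21,G1,8), (22,G2,9), (23,G1,10.5), (23,G2,10.5), (24,G1,12)
Step 2: Sum ranks within each group.
R_1 = 33.5 (n_1 = 4)
R_2 = 31.5 (n_2 = 5)
R_3 = 13 (n_3 = 3)
Step 3: H = 12/(N(N+1)) * sum(R_i^2/n_i) - 3(N+1)
     = 12/(12*13) * (33.5^2/4 + 31.5^2/5 + 13^2/3) - 3*13
     = 0.076923 * 535.346 - 39
     = 2.180449.
Step 4: Ties present; correction factor C = 1 - 6/(12^3 - 12) = 0.996503. Corrected H = 2.180449 / 0.996503 = 2.188099.
Step 5: Under H0, H ~ chi^2(2); p-value = 0.334858.
Step 6: alpha = 0.05. fail to reject H0.

H = 2.1881, df = 2, p = 0.334858, fail to reject H0.


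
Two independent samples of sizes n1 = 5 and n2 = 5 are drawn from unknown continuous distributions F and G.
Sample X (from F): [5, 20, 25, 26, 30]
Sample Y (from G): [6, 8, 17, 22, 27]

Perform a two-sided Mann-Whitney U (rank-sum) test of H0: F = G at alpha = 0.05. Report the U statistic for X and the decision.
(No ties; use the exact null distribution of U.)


Step 1: Combine and sort all 10 observations; assign midranks.
sorted (value, group): (5,X), (6,Y), (8,Y), (17,Y), (20,X), (22,Y), (25,X), (26,X), (27,Y), (30,X)
ranks: 5->1, 6->2, 8->3, 17->4, 20->5, 22->6, 25->7, 26->8, 27->9, 30->10
Step 2: Rank sum for X: R1 = 1 + 5 + 7 + 8 + 10 = 31.
Step 3: U_X = R1 - n1(n1+1)/2 = 31 - 5*6/2 = 31 - 15 = 16.
       U_Y = n1*n2 - U_X = 25 - 16 = 9.
Step 4: No ties, so the exact null distribution of U (based on enumerating the C(10,5) = 252 equally likely rank assignments) gives the two-sided p-value.
Step 5: p-value = 0.547619; compare to alpha = 0.05. fail to reject H0.

U_X = 16, p = 0.547619, fail to reject H0 at alpha = 0.05.


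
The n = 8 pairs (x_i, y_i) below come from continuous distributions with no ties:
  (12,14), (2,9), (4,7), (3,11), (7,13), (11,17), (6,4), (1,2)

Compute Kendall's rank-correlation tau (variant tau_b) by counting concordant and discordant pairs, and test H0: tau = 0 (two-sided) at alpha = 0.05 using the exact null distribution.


Step 1: Enumerate the 28 unordered pairs (i,j) with i<j and classify each by sign(x_j-x_i) * sign(y_j-y_i).
  (1,2):dx=-10,dy=-5->C; (1,3):dx=-8,dy=-7->C; (1,4):dx=-9,dy=-3->C; (1,5):dx=-5,dy=-1->C
  (1,6):dx=-1,dy=+3->D; (1,7):dx=-6,dy=-10->C; (1,8):dx=-11,dy=-12->C; (2,3):dx=+2,dy=-2->D
  (2,4):dx=+1,dy=+2->C; (2,5):dx=+5,dy=+4->C; (2,6):dx=+9,dy=+8->C; (2,7):dx=+4,dy=-5->D
  (2,8):dx=-1,dy=-7->C; (3,4):dx=-1,dy=+4->D; (3,5):dx=+3,dy=+6->C; (3,6):dx=+7,dy=+10->C
  (3,7):dx=+2,dy=-3->D; (3,8):dx=-3,dy=-5->C; (4,5):dx=+4,dy=+2->C; (4,6):dx=+8,dy=+6->C
  (4,7):dx=+3,dy=-7->D; (4,8):dx=-2,dy=-9->C; (5,6):dx=+4,dy=+4->C; (5,7):dx=-1,dy=-9->C
  (5,8):dx=-6,dy=-11->C; (6,7):dx=-5,dy=-13->C; (6,8):dx=-10,dy=-15->C; (7,8):dx=-5,dy=-2->C
Step 2: C = 22, D = 6, total pairs = 28.
Step 3: tau = (C - D)/(n(n-1)/2) = (22 - 6)/28 = 0.571429.
Step 4: Exact two-sided p-value (enumerate n! = 40320 permutations of y under H0): p = 0.061012.
Step 5: alpha = 0.05. fail to reject H0.

tau_b = 0.5714 (C=22, D=6), p = 0.061012, fail to reject H0.


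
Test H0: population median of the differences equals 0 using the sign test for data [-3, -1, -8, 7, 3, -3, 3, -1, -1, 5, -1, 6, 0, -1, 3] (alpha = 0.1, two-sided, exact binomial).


Step 1: Discard zero differences. Original n = 15; n_eff = number of nonzero differences = 14.
Nonzero differences (with sign): -3, -1, -8, +7, +3, -3, +3, -1, -1, +5, -1, +6, -1, +3
Step 2: Count signs: positive = 6, negative = 8.
Step 3: Under H0: P(positive) = 0.5, so the number of positives S ~ Bin(14, 0.5).
Step 4: Two-sided exact p-value = sum of Bin(14,0.5) probabilities at or below the observed probability = 0.790527.
Step 5: alpha = 0.1. fail to reject H0.

n_eff = 14, pos = 6, neg = 8, p = 0.790527, fail to reject H0.


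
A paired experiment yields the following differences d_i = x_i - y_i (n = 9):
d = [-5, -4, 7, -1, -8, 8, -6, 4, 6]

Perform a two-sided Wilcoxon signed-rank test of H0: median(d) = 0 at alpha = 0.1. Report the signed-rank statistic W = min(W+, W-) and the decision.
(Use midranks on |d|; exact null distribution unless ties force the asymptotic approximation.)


Step 1: Drop any zero differences (none here) and take |d_i|.
|d| = [5, 4, 7, 1, 8, 8, 6, 4, 6]
Step 2: Midrank |d_i| (ties get averaged ranks).
ranks: |5|->4, |4|->2.5, |7|->7, |1|->1, |8|->8.5, |8|->8.5, |6|->5.5, |4|->2.5, |6|->5.5
Step 3: Attach original signs; sum ranks with positive sign and with negative sign.
W+ = 7 + 8.5 + 2.5 + 5.5 = 23.5
W- = 4 + 2.5 + 1 + 8.5 + 5.5 = 21.5
(Check: W+ + W- = 45 should equal n(n+1)/2 = 45.)
Step 4: Test statistic W = min(W+, W-) = 21.5.
Step 5: Ties in |d|, so use the tie-corrected normal approximation.
        E[W] = n(n+1)/4 = 9*10/4 = 22.5.
        Tie groups: |d|=4 (t=2), |d|=6 (t=2), |d|=8 (t=2); sum(t^3 - t) = 18.
        Var[W] = n(n+1)(2n+1)/24 - sum(t^3-t)/48 = 1710/24 - 18/48 = 70.875.
        z = (W - E[W]) / sqrt(Var[W]) = (21.5 - 22.5) / 8.4187 = -0.1188.
        Two-sided p = 2*Phi(z) = 0.905447.
Step 6: alpha = 0.1. fail to reject H0.

W+ = 23.5, W- = 21.5, W = min = 21.5, p = 0.905447, fail to reject H0.


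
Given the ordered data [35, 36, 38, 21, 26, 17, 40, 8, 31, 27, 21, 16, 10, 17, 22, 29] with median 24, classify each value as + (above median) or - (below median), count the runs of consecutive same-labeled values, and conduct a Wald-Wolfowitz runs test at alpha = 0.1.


Step 1: Compute median = 24; label A = above, B = below.
Labels in order: AAABABABAABBBBBA  (n_A = 8, n_B = 8)
Step 2: Count runs R = 9.
Step 3: Under H0 (random ordering), E[R] = 2*n_A*n_B/(n_A+n_B) + 1 = 2*8*8/16 + 1 = 9.0000.
        Var[R] = 2*n_A*n_B*(2*n_A*n_B - n_A - n_B) / ((n_A+n_B)^2 * (n_A+n_B-1)) = 14336/3840 = 3.7333.
        SD[R] = 1.9322.
Step 4: R = E[R], so z = 0 with no continuity correction.
Step 5: Two-sided p-value via normal approximation = 2*(1 - Phi(|z|)) = 1.000000.
Step 6: alpha = 0.1. fail to reject H0.

R = 9, z = 0.0000, p = 1.000000, fail to reject H0.


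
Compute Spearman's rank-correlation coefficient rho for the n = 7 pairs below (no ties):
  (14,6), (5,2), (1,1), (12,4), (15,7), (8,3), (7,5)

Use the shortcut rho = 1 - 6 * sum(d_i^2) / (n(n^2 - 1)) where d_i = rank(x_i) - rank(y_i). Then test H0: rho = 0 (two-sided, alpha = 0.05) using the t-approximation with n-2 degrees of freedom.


Step 1: Rank x and y separately (midranks; no ties here).
rank(x): 14->6, 5->2, 1->1, 12->5, 15->7, 8->4, 7->3
rank(y): 6->6, 2->2, 1->1, 4->4, 7->7, 3->3, 5->5
Step 2: d_i = R_x(i) - R_y(i); compute d_i^2.
  (6-6)^2=0, (2-2)^2=0, (1-1)^2=0, (5-4)^2=1, (7-7)^2=0, (4-3)^2=1, (3-5)^2=4
sum(d^2) = 6.
Step 3: rho = 1 - 6*6 / (7*(7^2 - 1)) = 1 - 36/336 = 0.892857.
Step 4: Under H0, t = rho * sqrt((n-2)/(1-rho^2)) = 4.4333 ~ t(5).
Step 5: Two-sided p-value from the t-distribution with 5 df = 0.006807.
Step 6: alpha = 0.05. reject H0.

rho = 0.8929, p = 0.006807, reject H0 at alpha = 0.05.


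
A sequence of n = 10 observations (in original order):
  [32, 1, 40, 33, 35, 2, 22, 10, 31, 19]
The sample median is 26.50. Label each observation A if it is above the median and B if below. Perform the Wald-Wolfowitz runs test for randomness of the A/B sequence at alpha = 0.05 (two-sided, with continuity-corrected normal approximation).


Step 1: Compute median = 26.50; label A = above, B = below.
Labels in order: ABAAABBBAB  (n_A = 5, n_B = 5)
Step 2: Count runs R = 6.
Step 3: Under H0 (random ordering), E[R] = 2*n_A*n_B/(n_A+n_B) + 1 = 2*5*5/10 + 1 = 6.0000.
        Var[R] = 2*n_A*n_B*(2*n_A*n_B - n_A - n_B) / ((n_A+n_B)^2 * (n_A+n_B-1)) = 2000/900 = 2.2222.
        SD[R] = 1.4907.
Step 4: R = E[R], so z = 0 with no continuity correction.
Step 5: Two-sided p-value via normal approximation = 2*(1 - Phi(|z|)) = 1.000000.
Step 6: alpha = 0.05. fail to reject H0.

R = 6, z = 0.0000, p = 1.000000, fail to reject H0.


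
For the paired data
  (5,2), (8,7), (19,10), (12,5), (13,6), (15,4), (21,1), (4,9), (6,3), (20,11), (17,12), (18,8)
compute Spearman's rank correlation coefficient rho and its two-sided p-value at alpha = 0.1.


Step 1: Rank x and y separately (midranks; no ties here).
rank(x): 5->2, 8->4, 19->10, 12->5, 13->6, 15->7, 21->12, 4->1, 6->3, 20->11, 17->8, 18->9
rank(y): 2->2, 7->7, 10->10, 5->5, 6->6, 4->4, 1->1, 9->9, 3->3, 11->11, 12->12, 8->8
Step 2: d_i = R_x(i) - R_y(i); compute d_i^2.
  (2-2)^2=0, (4-7)^2=9, (10-10)^2=0, (5-5)^2=0, (6-6)^2=0, (7-4)^2=9, (12-1)^2=121, (1-9)^2=64, (3-3)^2=0, (11-11)^2=0, (8-12)^2=16, (9-8)^2=1
sum(d^2) = 220.
Step 3: rho = 1 - 6*220 / (12*(12^2 - 1)) = 1 - 1320/1716 = 0.230769.
Step 4: Under H0, t = rho * sqrt((n-2)/(1-rho^2)) = 0.7500 ~ t(10).
Step 5: Two-sided p-value from the t-distribution with 10 df = 0.470532.
Step 6: alpha = 0.1. fail to reject H0.

rho = 0.2308, p = 0.470532, fail to reject H0 at alpha = 0.1.


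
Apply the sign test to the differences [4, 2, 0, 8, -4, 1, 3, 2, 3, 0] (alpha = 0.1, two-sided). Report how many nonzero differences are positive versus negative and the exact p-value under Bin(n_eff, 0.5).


Step 1: Discard zero differences. Original n = 10; n_eff = number of nonzero differences = 8.
Nonzero differences (with sign): +4, +2, +8, -4, +1, +3, +2, +3
Step 2: Count signs: positive = 7, negative = 1.
Step 3: Under H0: P(positive) = 0.5, so the number of positives S ~ Bin(8, 0.5).
Step 4: Two-sided exact p-value = sum of Bin(8,0.5) probabilities at or below the observed probability = 0.070312.
Step 5: alpha = 0.1. reject H0.

n_eff = 8, pos = 7, neg = 1, p = 0.070312, reject H0.


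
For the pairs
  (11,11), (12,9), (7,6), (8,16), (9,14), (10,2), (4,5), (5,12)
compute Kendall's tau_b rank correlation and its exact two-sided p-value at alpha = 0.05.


Step 1: Enumerate the 28 unordered pairs (i,j) with i<j and classify each by sign(x_j-x_i) * sign(y_j-y_i).
  (1,2):dx=+1,dy=-2->D; (1,3):dx=-4,dy=-5->C; (1,4):dx=-3,dy=+5->D; (1,5):dx=-2,dy=+3->D
  (1,6):dx=-1,dy=-9->C; (1,7):dx=-7,dy=-6->C; (1,8):dx=-6,dy=+1->D; (2,3):dx=-5,dy=-3->C
  (2,4):dx=-4,dy=+7->D; (2,5):dx=-3,dy=+5->D; (2,6):dx=-2,dy=-7->C; (2,7):dx=-8,dy=-4->C
  (2,8):dx=-7,dy=+3->D; (3,4):dx=+1,dy=+10->C; (3,5):dx=+2,dy=+8->C; (3,6):dx=+3,dy=-4->D
  (3,7):dx=-3,dy=-1->C; (3,8):dx=-2,dy=+6->D; (4,5):dx=+1,dy=-2->D; (4,6):dx=+2,dy=-14->D
  (4,7):dx=-4,dy=-11->C; (4,8):dx=-3,dy=-4->C; (5,6):dx=+1,dy=-12->D; (5,7):dx=-5,dy=-9->C
  (5,8):dx=-4,dy=-2->C; (6,7):dx=-6,dy=+3->D; (6,8):dx=-5,dy=+10->D; (7,8):dx=+1,dy=+7->C
Step 2: C = 14, D = 14, total pairs = 28.
Step 3: tau = (C - D)/(n(n-1)/2) = (14 - 14)/28 = 0.000000.
Step 4: Exact two-sided p-value (enumerate n! = 40320 permutations of y under H0): p = 1.000000.
Step 5: alpha = 0.05. fail to reject H0.

tau_b = 0.0000 (C=14, D=14), p = 1.000000, fail to reject H0.


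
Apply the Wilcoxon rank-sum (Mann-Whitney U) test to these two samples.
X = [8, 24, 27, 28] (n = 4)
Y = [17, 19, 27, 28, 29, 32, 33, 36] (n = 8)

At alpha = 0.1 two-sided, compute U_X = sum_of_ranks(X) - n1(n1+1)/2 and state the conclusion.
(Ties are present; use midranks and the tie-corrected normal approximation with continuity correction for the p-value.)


Step 1: Combine and sort all 12 observations; assign midranks.
sorted (value, group): (8,X), (17,Y), (19,Y), (24,X), (27,X), (27,Y), (28,X), (28,Y), (29,Y), (32,Y), (33,Y), (36,Y)
ranks: 8->1, 17->2, 19->3, 24->4, 27->5.5, 27->5.5, 28->7.5, 28->7.5, 29->9, 32->10, 33->11, 36->12
Step 2: Rank sum for X: R1 = 1 + 4 + 5.5 + 7.5 = 18.
Step 3: U_X = R1 - n1(n1+1)/2 = 18 - 4*5/2 = 18 - 10 = 8.
       U_Y = n1*n2 - U_X = 32 - 8 = 24.
Step 4: Ties are present, so use the tie-corrected normal approximation (with continuity correction) for the p-value.
Step 5: p-value = 0.201148; compare to alpha = 0.1. fail to reject H0.

U_X = 8, p = 0.201148, fail to reject H0 at alpha = 0.1.


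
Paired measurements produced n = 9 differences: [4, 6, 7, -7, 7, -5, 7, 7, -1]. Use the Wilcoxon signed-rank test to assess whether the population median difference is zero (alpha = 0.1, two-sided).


Step 1: Drop any zero differences (none here) and take |d_i|.
|d| = [4, 6, 7, 7, 7, 5, 7, 7, 1]
Step 2: Midrank |d_i| (ties get averaged ranks).
ranks: |4|->2, |6|->4, |7|->7, |7|->7, |7|->7, |5|->3, |7|->7, |7|->7, |1|->1
Step 3: Attach original signs; sum ranks with positive sign and with negative sign.
W+ = 2 + 4 + 7 + 7 + 7 + 7 = 34
W- = 7 + 3 + 1 = 11
(Check: W+ + W- = 45 should equal n(n+1)/2 = 45.)
Step 4: Test statistic W = min(W+, W-) = 11.
Step 5: Ties in |d|, so use the tie-corrected normal approximation.
        E[W] = n(n+1)/4 = 9*10/4 = 22.5.
        Tie groups: |d|=7 (t=5); sum(t^3 - t) = 120.
        Var[W] = n(n+1)(2n+1)/24 - sum(t^3-t)/48 = 1710/24 - 120/48 = 68.75.
        z = (W - E[W]) / sqrt(Var[W]) = (11 - 22.5) / 8.2916 = -1.3870.
        Two-sided p = 2*Phi(z) = 0.165456.
Step 6: alpha = 0.1. fail to reject H0.

W+ = 34, W- = 11, W = min = 11, p = 0.165456, fail to reject H0.


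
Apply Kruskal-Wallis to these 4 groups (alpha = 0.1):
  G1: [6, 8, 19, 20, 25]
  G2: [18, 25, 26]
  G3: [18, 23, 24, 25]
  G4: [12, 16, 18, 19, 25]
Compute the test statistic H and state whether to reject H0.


Step 1: Combine all N = 17 observations and assign midranks.
sorted (value, group, rank): (6,G1,1), (8,G1,2), (12,G4,3), (16,G4,4), (18,G2,6), (18,G3,6), (18,G4,6), (19,G1,8.5), (19,G4,8.5), (20,G1,10), (23,G3,11), (24,G3,12), (25,G1,14.5), (25,G2,14.5), (25,G3,14.5), (25,G4,14.5), (26,G2,17)
Step 2: Sum ranks within each group.
R_1 = 36 (n_1 = 5)
R_2 = 37.5 (n_2 = 3)
R_3 = 43.5 (n_3 = 4)
R_4 = 36 (n_4 = 5)
Step 3: H = 12/(N(N+1)) * sum(R_i^2/n_i) - 3(N+1)
     = 12/(17*18) * (36^2/5 + 37.5^2/3 + 43.5^2/4 + 36^2/5) - 3*18
     = 0.039216 * 1460.21 - 54
     = 3.263235.
Step 4: Ties present; correction factor C = 1 - 90/(17^3 - 17) = 0.981618. Corrected H = 3.263235 / 0.981618 = 3.324345.
Step 5: Under H0, H ~ chi^2(3); p-value = 0.344269.
Step 6: alpha = 0.1. fail to reject H0.

H = 3.3243, df = 3, p = 0.344269, fail to reject H0.


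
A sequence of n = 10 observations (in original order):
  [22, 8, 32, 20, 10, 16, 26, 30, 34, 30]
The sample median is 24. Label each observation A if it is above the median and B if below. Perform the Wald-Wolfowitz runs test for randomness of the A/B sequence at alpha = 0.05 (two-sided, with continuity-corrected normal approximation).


Step 1: Compute median = 24; label A = above, B = below.
Labels in order: BBABBBAAAA  (n_A = 5, n_B = 5)
Step 2: Count runs R = 4.
Step 3: Under H0 (random ordering), E[R] = 2*n_A*n_B/(n_A+n_B) + 1 = 2*5*5/10 + 1 = 6.0000.
        Var[R] = 2*n_A*n_B*(2*n_A*n_B - n_A - n_B) / ((n_A+n_B)^2 * (n_A+n_B-1)) = 2000/900 = 2.2222.
        SD[R] = 1.4907.
Step 4: Continuity-corrected z = (R + 0.5 - E[R]) / SD[R] = (4 + 0.5 - 6.0000) / 1.4907 = -1.0062.
Step 5: Two-sided p-value via normal approximation = 2*(1 - Phi(|z|)) = 0.314305.
Step 6: alpha = 0.05. fail to reject H0.

R = 4, z = -1.0062, p = 0.314305, fail to reject H0.


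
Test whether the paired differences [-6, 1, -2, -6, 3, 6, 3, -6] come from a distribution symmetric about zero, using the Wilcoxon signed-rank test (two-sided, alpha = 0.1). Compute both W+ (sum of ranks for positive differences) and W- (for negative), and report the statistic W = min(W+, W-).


Step 1: Drop any zero differences (none here) and take |d_i|.
|d| = [6, 1, 2, 6, 3, 6, 3, 6]
Step 2: Midrank |d_i| (ties get averaged ranks).
ranks: |6|->6.5, |1|->1, |2|->2, |6|->6.5, |3|->3.5, |6|->6.5, |3|->3.5, |6|->6.5
Step 3: Attach original signs; sum ranks with positive sign and with negative sign.
W+ = 1 + 3.5 + 6.5 + 3.5 = 14.5
W- = 6.5 + 2 + 6.5 + 6.5 = 21.5
(Check: W+ + W- = 36 should equal n(n+1)/2 = 36.)
Step 4: Test statistic W = min(W+, W-) = 14.5.
Step 5: Ties in |d|, so use the tie-corrected normal approximation.
        E[W] = n(n+1)/4 = 8*9/4 = 18.
        Tie groups: |d|=3 (t=2), |d|=6 (t=4); sum(t^3 - t) = 66.
        Var[W] = n(n+1)(2n+1)/24 - sum(t^3-t)/48 = 1224/24 - 66/48 = 49.625.
        z = (W - E[W]) / sqrt(Var[W]) = (14.5 - 18) / 7.0445 = -0.4968.
        Two-sided p = 2*Phi(z) = 0.619301.
Step 6: alpha = 0.1. fail to reject H0.

W+ = 14.5, W- = 21.5, W = min = 14.5, p = 0.619301, fail to reject H0.


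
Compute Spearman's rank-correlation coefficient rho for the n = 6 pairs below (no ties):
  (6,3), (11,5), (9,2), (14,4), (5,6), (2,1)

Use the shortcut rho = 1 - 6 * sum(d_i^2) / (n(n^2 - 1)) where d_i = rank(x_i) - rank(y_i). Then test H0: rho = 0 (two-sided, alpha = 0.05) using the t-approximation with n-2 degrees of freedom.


Step 1: Rank x and y separately (midranks; no ties here).
rank(x): 6->3, 11->5, 9->4, 14->6, 5->2, 2->1
rank(y): 3->3, 5->5, 2->2, 4->4, 6->6, 1->1
Step 2: d_i = R_x(i) - R_y(i); compute d_i^2.
  (3-3)^2=0, (5-5)^2=0, (4-2)^2=4, (6-4)^2=4, (2-6)^2=16, (1-1)^2=0
sum(d^2) = 24.
Step 3: rho = 1 - 6*24 / (6*(6^2 - 1)) = 1 - 144/210 = 0.314286.
Step 4: Under H0, t = rho * sqrt((n-2)/(1-rho^2)) = 0.6621 ~ t(4).
Step 5: Two-sided p-value from the t-distribution with 4 df = 0.544093.
Step 6: alpha = 0.05. fail to reject H0.

rho = 0.3143, p = 0.544093, fail to reject H0 at alpha = 0.05.


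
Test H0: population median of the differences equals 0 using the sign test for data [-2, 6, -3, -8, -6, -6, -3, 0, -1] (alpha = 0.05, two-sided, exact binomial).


Step 1: Discard zero differences. Original n = 9; n_eff = number of nonzero differences = 8.
Nonzero differences (with sign): -2, +6, -3, -8, -6, -6, -3, -1
Step 2: Count signs: positive = 1, negative = 7.
Step 3: Under H0: P(positive) = 0.5, so the number of positives S ~ Bin(8, 0.5).
Step 4: Two-sided exact p-value = sum of Bin(8,0.5) probabilities at or below the observed probability = 0.070312.
Step 5: alpha = 0.05. fail to reject H0.

n_eff = 8, pos = 1, neg = 7, p = 0.070312, fail to reject H0.
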